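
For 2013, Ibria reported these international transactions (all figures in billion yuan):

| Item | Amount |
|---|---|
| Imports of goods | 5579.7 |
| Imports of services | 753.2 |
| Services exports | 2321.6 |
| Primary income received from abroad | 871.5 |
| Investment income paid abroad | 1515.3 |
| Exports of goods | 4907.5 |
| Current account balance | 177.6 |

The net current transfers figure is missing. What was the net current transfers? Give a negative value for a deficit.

-74.8

Current account = goods balance + services balance + net primary income + net secondary income
Sum of the known components = 252.4
Net current transfers = CA - (known components) = 177.6 - 252.4 = -74.8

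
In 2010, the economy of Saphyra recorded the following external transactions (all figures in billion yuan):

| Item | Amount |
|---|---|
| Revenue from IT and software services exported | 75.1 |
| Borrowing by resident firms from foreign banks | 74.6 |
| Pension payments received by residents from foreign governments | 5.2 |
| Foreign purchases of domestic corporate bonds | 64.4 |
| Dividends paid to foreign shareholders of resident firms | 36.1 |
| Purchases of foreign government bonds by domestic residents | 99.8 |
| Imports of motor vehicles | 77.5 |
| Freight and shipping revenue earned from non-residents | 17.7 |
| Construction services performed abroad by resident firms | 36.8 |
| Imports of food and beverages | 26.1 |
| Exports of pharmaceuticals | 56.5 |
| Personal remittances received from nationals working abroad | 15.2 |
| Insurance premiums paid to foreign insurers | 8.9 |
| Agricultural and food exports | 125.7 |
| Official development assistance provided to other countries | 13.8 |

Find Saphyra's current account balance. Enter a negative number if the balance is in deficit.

169.8

Goods: -77.5 - 26.1 + 56.5 + 125.7 = 78.6
Services: 17.7 + 36.8 - 8.9 + 75.1 = 120.7
Primary income: -36.1
Secondary income: -13.8 + 5.2 + 15.2 = 6.6
Current account = 78.6 + 120.7 + (-36.1) + 6.6 = 169.8
(Excluded from the current account — financial account: borrowing by resident firms from foreign banks 74.6, foreign purchases of domestic corporate bonds 64.4, purchases of foreign government bonds by domestic residents 99.8.)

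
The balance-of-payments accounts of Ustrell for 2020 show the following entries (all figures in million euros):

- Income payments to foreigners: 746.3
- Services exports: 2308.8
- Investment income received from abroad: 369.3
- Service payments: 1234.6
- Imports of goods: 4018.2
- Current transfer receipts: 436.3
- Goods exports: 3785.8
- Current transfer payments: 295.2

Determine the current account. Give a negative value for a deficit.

605.9

Goods balance = 3785.8 - 4018.2 = -232.4
Services balance = 2308.8 - 1234.6 = 1074.2
Trade balance (goods + services) = -232.4 + 1074.2 = 841.8
Net primary income = 369.3 - 746.3 = -377.0
Net secondary income = 436.3 - 295.2 = 141.1
Current account = 841.8 + (-377.0) + 141.1 = 605.9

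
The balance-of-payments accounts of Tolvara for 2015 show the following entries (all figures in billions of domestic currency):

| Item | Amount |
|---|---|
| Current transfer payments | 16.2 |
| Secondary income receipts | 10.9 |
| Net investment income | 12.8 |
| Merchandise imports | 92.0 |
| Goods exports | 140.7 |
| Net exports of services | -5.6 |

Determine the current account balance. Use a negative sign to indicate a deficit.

50.6

Goods balance = 140.7 - 92.0 = 48.7
Services balance = -5.6
Trade balance (goods + services) = 48.7 + (-5.6) = 43.1
Net primary income = 12.8
Net secondary income = 10.9 - 16.2 = -5.3
Current account = 43.1 + 12.8 + (-5.3) = 50.6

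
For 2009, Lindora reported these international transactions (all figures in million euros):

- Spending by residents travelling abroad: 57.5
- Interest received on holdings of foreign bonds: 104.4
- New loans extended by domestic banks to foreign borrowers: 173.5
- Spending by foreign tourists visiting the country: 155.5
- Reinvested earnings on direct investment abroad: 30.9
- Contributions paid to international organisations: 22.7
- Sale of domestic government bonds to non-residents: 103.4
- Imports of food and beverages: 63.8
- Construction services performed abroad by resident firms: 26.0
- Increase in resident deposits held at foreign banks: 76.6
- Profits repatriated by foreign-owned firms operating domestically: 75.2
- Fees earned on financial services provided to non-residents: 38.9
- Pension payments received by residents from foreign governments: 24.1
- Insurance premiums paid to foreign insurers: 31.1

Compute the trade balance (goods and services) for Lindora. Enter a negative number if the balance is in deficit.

Goods: -63.8
Services: -57.5 + 155.5 - 31.1 + 26.0 + 38.9 = 131.8
Trade balance = -63.8 + 131.8 = 68.0
(Excluded from the trade balance — primary income: interest received on holdings of foreign bonds 104.4, reinvested earnings on direct investment abroad 30.9, profits repatriated by foreign-owned firms operating domestically 75.2; financial account: new loans extended by domestic banks to foreign borrowers 173.5, sale of domestic government bonds to non-residents 103.4, increase in resident deposits held at foreign banks 76.6; secondary income: contributions paid to international organisations 22.7, pension payments received by residents from foreign governments 24.1.)

68.0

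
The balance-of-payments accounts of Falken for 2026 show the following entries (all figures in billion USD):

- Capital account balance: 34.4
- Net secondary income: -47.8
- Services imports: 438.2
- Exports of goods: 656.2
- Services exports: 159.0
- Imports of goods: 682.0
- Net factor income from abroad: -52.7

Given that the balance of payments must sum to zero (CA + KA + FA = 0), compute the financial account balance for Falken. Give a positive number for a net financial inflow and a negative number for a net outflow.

Goods balance = 656.2 - 682.0 = -25.8
Services balance = 159.0 - 438.2 = -279.2
Trade balance (goods + services) = -25.8 + (-279.2) = -305.0
Net primary income = -52.7
Net secondary income = -47.8
Current account = -305.0 + (-52.7) + (-47.8) = -405.5
Financial account = -(-405.5 + 34.4) = 371.1

371.1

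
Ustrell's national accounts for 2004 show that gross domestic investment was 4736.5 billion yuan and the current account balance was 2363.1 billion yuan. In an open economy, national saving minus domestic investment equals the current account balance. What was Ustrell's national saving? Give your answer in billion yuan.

7099.6

S - I = CA (net lending to the rest of the world).
S = I + CA = 4736.5 + 2363.1 = 7099.6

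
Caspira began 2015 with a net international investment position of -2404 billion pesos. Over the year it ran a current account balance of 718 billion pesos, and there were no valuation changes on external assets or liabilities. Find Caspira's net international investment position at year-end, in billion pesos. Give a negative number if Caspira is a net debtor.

With no valuation effects, change in NIIP = current account = 718
End-of-year NIIP = -2404 + 718 = -1686

-1686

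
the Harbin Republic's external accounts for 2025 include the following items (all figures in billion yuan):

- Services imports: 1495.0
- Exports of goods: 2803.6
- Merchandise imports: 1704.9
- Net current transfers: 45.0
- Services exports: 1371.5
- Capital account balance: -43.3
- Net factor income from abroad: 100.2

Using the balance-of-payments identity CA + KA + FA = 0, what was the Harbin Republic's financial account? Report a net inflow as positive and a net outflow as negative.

-1077.1

Goods balance = 2803.6 - 1704.9 = 1098.7
Services balance = 1371.5 - 1495.0 = -123.5
Trade balance (goods + services) = 1098.7 + (-123.5) = 975.2
Net primary income = 100.2
Net secondary income = 45.0
Current account = 975.2 + 100.2 + 45.0 = 1120.4
Financial account = -(1120.4 + (-43.3)) = -1077.1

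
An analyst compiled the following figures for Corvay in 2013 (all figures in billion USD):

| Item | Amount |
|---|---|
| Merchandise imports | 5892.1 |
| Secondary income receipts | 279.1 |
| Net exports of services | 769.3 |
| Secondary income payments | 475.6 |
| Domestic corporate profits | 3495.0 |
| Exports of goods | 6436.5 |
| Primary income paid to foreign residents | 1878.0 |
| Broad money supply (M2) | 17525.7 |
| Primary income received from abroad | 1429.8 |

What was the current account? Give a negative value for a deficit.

Goods balance = 6436.5 - 5892.1 = 544.4
Services balance = 769.3
Trade balance (goods + services) = 544.4 + 769.3 = 1313.7
Net primary income = 1429.8 - 1878.0 = -448.2
Net secondary income = 279.1 - 475.6 = -196.5
Current account = 1313.7 + (-448.2) + (-196.5) = 669.0

669.0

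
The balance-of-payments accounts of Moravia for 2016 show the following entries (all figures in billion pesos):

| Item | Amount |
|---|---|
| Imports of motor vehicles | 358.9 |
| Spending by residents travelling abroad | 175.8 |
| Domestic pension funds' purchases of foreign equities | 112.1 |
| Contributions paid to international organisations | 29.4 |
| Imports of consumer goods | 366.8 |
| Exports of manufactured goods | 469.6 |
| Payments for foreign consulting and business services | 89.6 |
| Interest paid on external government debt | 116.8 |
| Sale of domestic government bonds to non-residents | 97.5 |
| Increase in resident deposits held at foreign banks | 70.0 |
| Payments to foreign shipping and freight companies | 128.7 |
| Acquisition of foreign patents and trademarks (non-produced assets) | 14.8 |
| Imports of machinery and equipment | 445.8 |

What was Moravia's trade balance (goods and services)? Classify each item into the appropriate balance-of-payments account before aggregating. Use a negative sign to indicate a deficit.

Goods: -445.8 - 366.8 - 358.9 + 469.6 = -701.9
Services: -175.8 - 128.7 - 89.6 = -394.1
Trade balance = -701.9 + (-394.1) = -1096.0
(Excluded from the trade balance — financial account: domestic pension funds' purchases of foreign equities 112.1, sale of domestic government bonds to non-residents 97.5, increase in resident deposits held at foreign banks 70.0; secondary income: contributions paid to international organisations 29.4; primary income: interest paid on external government debt 116.8; capital account: acquisition of foreign patents and trademarks (non-produced assets) 14.8.)

-1096.0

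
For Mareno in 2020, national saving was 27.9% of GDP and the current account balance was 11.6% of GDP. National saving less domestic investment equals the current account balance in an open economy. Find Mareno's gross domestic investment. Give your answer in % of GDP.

I = S - CA = 27.9 - 11.6 = 16.3

16.3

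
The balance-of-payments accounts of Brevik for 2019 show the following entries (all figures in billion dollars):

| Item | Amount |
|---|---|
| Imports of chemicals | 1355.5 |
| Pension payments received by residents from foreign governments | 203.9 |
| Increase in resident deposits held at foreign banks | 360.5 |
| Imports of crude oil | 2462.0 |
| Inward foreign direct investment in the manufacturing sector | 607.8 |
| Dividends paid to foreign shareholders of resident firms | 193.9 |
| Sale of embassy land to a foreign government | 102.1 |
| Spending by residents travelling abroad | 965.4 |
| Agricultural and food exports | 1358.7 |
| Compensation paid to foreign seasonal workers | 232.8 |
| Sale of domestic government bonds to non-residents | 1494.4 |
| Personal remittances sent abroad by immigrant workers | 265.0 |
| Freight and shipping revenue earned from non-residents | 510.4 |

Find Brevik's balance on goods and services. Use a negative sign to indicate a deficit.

-2913.8

Goods: -2462.0 - 1355.5 + 1358.7 = -2458.8
Services: 510.4 - 965.4 = -455.0
Trade balance = -2458.8 + (-455.0) = -2913.8
(Excluded from the trade balance — secondary income: pension payments received by residents from foreign governments 203.9, personal remittances sent abroad by immigrant workers 265.0; financial account: increase in resident deposits held at foreign banks 360.5, inward foreign direct investment in the manufacturing sector 607.8, sale of domestic government bonds to non-residents 1494.4; primary income: dividends paid to foreign shareholders of resident firms 193.9, compensation paid to foreign seasonal workers 232.8; capital account: sale of embassy land to a foreign government 102.1.)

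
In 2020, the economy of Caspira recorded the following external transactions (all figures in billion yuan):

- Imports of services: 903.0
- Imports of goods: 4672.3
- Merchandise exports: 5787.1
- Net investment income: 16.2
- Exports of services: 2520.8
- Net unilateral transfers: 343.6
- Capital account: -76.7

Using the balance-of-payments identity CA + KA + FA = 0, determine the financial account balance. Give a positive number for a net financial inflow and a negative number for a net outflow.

-3015.7

Goods balance = 5787.1 - 4672.3 = 1114.8
Services balance = 2520.8 - 903.0 = 1617.8
Trade balance (goods + services) = 1114.8 + 1617.8 = 2732.6
Net primary income = 16.2
Net secondary income = 343.6
Current account = 2732.6 + 16.2 + 343.6 = 3092.4
Financial account = -(3092.4 + (-76.7)) = -3015.7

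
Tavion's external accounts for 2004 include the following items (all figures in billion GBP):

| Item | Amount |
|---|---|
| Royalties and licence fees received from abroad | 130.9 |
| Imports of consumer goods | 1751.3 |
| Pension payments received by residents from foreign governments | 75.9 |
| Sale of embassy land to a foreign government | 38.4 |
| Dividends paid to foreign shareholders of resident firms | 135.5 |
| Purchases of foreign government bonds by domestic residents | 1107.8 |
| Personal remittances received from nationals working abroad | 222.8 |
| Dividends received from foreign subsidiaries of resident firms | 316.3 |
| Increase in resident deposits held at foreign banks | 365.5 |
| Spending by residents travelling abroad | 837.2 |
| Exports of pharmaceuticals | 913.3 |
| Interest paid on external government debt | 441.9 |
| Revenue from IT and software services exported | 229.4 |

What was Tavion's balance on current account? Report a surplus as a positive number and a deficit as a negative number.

Goods: -1751.3 + 913.3 = -838.0
Services: -837.2 + 229.4 + 130.9 = -476.9
Primary income: 316.3 - 135.5 - 441.9 = -261.1
Secondary income: 222.8 + 75.9 = 298.7
Current account = (-838.0) + (-476.9) + (-261.1) + 298.7 = -1277.3
(Excluded from the current account — capital account: sale of embassy land to a foreign government 38.4; financial account: purchases of foreign government bonds by domestic residents 1107.8, increase in resident deposits held at foreign banks 365.5.)

-1277.3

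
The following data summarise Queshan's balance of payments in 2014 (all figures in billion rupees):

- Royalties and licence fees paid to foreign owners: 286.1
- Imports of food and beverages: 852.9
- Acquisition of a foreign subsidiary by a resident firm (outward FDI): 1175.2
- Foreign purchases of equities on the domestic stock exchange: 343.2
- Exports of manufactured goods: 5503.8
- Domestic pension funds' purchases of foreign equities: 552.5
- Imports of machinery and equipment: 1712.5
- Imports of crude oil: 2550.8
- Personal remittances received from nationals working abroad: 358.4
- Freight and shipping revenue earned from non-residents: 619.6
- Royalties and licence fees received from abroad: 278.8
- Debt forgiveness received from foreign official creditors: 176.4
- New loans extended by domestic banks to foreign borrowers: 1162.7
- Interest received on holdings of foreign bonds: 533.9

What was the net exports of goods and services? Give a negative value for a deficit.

Goods: -2550.8 - 852.9 + 5503.8 - 1712.5 = 387.6
Services: 278.8 - 286.1 + 619.6 = 612.3
Trade balance = 387.6 + 612.3 = 999.9
(Excluded from the trade balance — financial account: acquisition of a foreign subsidiary by a resident firm (outward FDI) 1175.2, foreign purchases of equities on the domestic stock exchange 343.2, domestic pension funds' purchases of foreign equities 552.5, new loans extended by domestic banks to foreign borrowers 1162.7; secondary income: personal remittances received from nationals working abroad 358.4; capital account: debt forgiveness received from foreign official creditors 176.4; primary income: interest received on holdings of foreign bonds 533.9.)

999.9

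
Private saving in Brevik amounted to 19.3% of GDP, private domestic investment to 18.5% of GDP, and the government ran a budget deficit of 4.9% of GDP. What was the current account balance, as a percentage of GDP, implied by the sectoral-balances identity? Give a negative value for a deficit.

-4.1

By the sectoral-balances identity, CA = (S_private - I) + (T - G).
Private balance = 19.3 - 18.5 = 0.8
Government balance (T - G) = -4.9
CA = 0.8 + (-4.9) = -4.1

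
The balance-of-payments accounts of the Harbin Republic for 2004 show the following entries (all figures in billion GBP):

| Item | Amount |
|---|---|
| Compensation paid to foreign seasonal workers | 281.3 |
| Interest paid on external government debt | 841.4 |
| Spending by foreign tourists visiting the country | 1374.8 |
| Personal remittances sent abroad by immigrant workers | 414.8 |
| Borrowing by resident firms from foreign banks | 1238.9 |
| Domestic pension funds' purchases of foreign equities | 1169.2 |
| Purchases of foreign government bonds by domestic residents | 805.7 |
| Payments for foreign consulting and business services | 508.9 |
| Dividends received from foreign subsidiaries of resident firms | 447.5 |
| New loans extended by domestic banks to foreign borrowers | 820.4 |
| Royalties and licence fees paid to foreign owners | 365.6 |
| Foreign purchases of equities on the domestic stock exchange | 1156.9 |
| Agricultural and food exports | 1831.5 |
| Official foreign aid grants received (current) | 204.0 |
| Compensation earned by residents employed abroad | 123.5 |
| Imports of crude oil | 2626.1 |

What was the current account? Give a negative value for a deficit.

-1056.8

Goods: -2626.1 + 1831.5 = -794.6
Services: 1374.8 - 365.6 - 508.9 = 500.3
Primary income: 447.5 + 123.5 - 841.4 - 281.3 = -551.7
Secondary income: -414.8 + 204.0 = -210.8
Current account = (-794.6) + 500.3 + (-551.7) + (-210.8) = -1056.8
(Excluded from the current account — financial account: borrowing by resident firms from foreign banks 1238.9, domestic pension funds' purchases of foreign equities 1169.2, purchases of foreign government bonds by domestic residents 805.7, new loans extended by domestic banks to foreign borrowers 820.4, foreign purchases of equities on the domestic stock exchange 1156.9.)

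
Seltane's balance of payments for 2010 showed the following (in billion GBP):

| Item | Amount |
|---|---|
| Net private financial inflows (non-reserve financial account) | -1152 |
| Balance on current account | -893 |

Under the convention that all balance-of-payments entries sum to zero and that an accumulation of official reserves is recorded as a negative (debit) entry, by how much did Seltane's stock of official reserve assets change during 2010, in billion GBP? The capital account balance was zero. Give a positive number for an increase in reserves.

-2045

Official reserve transactions balance = -((-893) + (-1152)) = 2045
An accumulation of reserves is recorded as a debit (negative entry), so the change in the stock of reserves is the negative of that balance.
Change in official reserves = -(2045) = -2045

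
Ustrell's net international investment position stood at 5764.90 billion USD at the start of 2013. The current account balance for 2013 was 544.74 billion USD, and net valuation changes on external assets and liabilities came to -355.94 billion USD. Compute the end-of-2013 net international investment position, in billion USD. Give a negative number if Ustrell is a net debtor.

Change in NIIP = current account + net valuation change = 544.74 + (-355.94) = 188.80
End-of-year NIIP = 5764.90 + 188.80 = 5953.70

5953.70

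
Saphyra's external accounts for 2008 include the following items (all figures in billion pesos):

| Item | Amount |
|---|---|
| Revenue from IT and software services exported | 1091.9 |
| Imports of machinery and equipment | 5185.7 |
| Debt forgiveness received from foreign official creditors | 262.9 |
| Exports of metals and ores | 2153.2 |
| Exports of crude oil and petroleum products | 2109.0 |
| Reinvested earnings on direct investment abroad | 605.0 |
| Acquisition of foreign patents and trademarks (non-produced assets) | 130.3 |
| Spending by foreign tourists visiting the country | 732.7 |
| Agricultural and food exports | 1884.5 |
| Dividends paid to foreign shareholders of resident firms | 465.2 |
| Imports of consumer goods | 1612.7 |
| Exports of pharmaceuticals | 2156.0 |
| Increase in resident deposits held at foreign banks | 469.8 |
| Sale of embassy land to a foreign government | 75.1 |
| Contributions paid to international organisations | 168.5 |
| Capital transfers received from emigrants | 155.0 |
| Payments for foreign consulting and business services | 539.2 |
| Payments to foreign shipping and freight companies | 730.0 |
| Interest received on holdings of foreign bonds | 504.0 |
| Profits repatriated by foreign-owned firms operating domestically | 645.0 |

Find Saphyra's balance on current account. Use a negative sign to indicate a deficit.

Goods: 2109.0 + 2156.0 - 5185.7 - 1612.7 + 2153.2 + 1884.5 = 1504.3
Services: 732.7 - 539.2 - 730.0 + 1091.9 = 555.4
Primary income: -645.0 + 504.0 + 605.0 - 465.2 = -1.2
Secondary income: -168.5
Current account = 1504.3 + 555.4 + (-1.2) + (-168.5) = 1890.0
(Excluded from the current account — capital account: debt forgiveness received from foreign official creditors 262.9, acquisition of foreign patents and trademarks (non-produced assets) 130.3, sale of embassy land to a foreign government 75.1, capital transfers received from emigrants 155.0; financial account: increase in resident deposits held at foreign banks 469.8.)

1890.0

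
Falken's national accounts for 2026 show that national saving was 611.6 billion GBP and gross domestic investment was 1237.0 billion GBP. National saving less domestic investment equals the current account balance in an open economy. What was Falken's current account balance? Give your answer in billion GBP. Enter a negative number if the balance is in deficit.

S - I = CA (net lending to the rest of the world).
CA = S - I = 611.6 - 1237.0 = -625.4

-625.4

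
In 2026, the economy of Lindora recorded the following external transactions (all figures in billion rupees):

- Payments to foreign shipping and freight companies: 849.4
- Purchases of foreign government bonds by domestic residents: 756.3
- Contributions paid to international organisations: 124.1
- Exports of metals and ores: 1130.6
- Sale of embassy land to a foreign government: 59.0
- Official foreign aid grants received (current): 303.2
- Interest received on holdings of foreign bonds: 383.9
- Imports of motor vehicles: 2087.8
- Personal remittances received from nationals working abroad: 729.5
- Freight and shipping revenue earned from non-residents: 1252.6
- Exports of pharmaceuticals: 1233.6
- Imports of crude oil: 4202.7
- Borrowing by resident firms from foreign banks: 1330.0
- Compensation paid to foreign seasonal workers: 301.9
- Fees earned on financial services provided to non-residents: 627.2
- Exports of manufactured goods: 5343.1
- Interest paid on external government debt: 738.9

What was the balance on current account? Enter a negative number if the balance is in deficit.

Goods: -2087.8 - 4202.7 + 1233.6 + 5343.1 + 1130.6 = 1416.8
Services: -849.4 + 1252.6 + 627.2 = 1030.4
Primary income: -738.9 - 301.9 + 383.9 = -656.9
Secondary income: 303.2 + 729.5 - 124.1 = 908.6
Current account = 1416.8 + 1030.4 + (-656.9) + 908.6 = 2698.9
(Excluded from the current account — financial account: purchases of foreign government bonds by domestic residents 756.3, borrowing by resident firms from foreign banks 1330.0; capital account: sale of embassy land to a foreign government 59.0.)

2698.9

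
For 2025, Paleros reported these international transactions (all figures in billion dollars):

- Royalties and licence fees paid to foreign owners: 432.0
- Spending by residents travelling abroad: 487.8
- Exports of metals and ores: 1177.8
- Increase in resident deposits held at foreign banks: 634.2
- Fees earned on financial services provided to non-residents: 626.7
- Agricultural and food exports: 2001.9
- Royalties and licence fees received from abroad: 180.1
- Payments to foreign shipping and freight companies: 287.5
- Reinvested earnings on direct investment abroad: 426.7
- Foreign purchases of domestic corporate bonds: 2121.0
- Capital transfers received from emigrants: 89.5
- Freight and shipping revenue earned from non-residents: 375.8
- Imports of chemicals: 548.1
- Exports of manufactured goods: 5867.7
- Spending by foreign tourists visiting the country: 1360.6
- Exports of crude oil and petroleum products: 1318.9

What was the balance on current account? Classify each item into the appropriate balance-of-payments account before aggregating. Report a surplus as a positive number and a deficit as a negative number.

Goods: 1177.8 - 548.1 + 2001.9 + 5867.7 + 1318.9 = 9818.2
Services: 626.7 + 1360.6 - 432.0 + 375.8 - 487.8 - 287.5 + 180.1 = 1335.9
Primary income: 426.7
Current account = 9818.2 + 1335.9 + 426.7 = 11580.8
(Excluded from the current account — financial account: increase in resident deposits held at foreign banks 634.2, foreign purchases of domestic corporate bonds 2121.0; capital account: capital transfers received from emigrants 89.5.)

11580.8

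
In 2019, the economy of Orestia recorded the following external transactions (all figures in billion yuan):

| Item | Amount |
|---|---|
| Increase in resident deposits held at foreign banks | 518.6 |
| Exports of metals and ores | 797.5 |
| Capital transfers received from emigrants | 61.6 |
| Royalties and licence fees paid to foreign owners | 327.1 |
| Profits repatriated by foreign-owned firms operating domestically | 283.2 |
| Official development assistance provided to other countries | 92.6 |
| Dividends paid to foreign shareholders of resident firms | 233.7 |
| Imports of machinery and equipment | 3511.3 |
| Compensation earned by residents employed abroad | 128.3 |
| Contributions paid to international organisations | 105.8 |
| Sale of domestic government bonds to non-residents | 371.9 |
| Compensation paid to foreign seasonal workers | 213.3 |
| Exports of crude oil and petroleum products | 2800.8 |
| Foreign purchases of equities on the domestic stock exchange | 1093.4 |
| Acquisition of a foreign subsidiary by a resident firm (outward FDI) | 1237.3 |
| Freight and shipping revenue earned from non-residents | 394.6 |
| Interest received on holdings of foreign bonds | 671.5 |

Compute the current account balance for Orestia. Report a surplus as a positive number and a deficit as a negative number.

Goods: -3511.3 + 797.5 + 2800.8 = 87.0
Services: -327.1 + 394.6 = 67.5
Primary income: -213.3 + 128.3 + 671.5 - 283.2 - 233.7 = 69.6
Secondary income: -105.8 - 92.6 = -198.4
Current account = 87.0 + 67.5 + 69.6 + (-198.4) = 25.7
(Excluded from the current account — financial account: increase in resident deposits held at foreign banks 518.6, sale of domestic government bonds to non-residents 371.9, foreign purchases of equities on the domestic stock exchange 1093.4, acquisition of a foreign subsidiary by a resident firm (outward FDI) 1237.3; capital account: capital transfers received from emigrants 61.6.)

25.7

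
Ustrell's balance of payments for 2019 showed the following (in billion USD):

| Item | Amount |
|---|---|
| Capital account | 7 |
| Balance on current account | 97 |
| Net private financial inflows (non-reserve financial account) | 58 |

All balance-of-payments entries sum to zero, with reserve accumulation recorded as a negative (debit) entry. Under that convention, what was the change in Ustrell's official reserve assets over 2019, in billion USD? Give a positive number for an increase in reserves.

Official reserve transactions balance = -(97 + 7 + 58) = -162
An accumulation of reserves is recorded as a debit (negative entry), so the change in the stock of reserves is the negative of that balance.
Change in official reserves = -(-162) = 162

162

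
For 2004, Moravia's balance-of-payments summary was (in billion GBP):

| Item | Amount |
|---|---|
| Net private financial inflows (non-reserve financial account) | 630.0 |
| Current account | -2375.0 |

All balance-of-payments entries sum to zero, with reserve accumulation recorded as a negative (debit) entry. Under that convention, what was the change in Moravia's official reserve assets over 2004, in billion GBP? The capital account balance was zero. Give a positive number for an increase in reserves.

-1745.0

Official reserve transactions balance = -((-2375.0) + 630.0) = 1745.0
An accumulation of reserves is recorded as a debit (negative entry), so the change in the stock of reserves is the negative of that balance.
Change in official reserves = -(1745.0) = -1745.0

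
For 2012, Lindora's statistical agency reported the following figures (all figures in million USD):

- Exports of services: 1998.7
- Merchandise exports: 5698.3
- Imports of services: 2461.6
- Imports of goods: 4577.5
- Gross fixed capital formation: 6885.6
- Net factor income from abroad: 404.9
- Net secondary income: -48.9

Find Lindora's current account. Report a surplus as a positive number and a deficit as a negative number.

1013.9

Goods balance = 5698.3 - 4577.5 = 1120.8
Services balance = 1998.7 - 2461.6 = -462.9
Trade balance (goods + services) = 1120.8 + (-462.9) = 657.9
Net primary income = 404.9
Net secondary income = -48.9
Current account = 657.9 + 404.9 + (-48.9) = 1013.9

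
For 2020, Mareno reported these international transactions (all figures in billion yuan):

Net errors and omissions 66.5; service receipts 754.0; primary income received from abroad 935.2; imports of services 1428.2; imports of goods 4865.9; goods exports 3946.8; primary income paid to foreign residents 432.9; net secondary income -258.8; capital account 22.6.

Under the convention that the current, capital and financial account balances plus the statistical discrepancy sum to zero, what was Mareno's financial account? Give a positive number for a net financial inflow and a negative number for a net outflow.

Goods balance = 3946.8 - 4865.9 = -919.1
Services balance = 754.0 - 1428.2 = -674.2
Trade balance (goods + services) = -919.1 + (-674.2) = -1593.3
Net primary income = 935.2 - 432.9 = 502.3
Net secondary income = -258.8
Current account = -1593.3 + 502.3 + (-258.8) = -1349.8
Financial account = -(-1349.8 + 22.6 + 66.5) = 1260.7

1260.7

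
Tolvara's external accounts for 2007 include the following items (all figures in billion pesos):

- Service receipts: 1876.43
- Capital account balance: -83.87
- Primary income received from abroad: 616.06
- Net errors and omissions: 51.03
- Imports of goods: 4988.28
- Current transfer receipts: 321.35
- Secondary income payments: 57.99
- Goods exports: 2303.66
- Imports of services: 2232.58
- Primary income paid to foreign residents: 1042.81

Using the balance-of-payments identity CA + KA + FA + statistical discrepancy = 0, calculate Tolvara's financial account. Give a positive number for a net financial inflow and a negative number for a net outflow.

Goods balance = 2303.66 - 4988.28 = -2684.62
Services balance = 1876.43 - 2232.58 = -356.15
Trade balance (goods + services) = -2684.62 + (-356.15) = -3040.77
Net primary income = 616.06 - 1042.81 = -426.75
Net secondary income = 321.35 - 57.99 = 263.36
Current account = -3040.77 + (-426.75) + 263.36 = -3204.16
Financial account = -(-3204.16 + (-83.87) + 51.03) = 3237.00

3237.00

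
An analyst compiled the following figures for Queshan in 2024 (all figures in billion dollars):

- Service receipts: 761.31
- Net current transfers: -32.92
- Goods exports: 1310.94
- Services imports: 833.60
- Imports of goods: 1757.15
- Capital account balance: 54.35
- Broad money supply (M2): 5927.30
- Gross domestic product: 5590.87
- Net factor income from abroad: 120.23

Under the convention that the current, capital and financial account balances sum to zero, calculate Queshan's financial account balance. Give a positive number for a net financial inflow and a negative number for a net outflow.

376.84

Goods balance = 1310.94 - 1757.15 = -446.21
Services balance = 761.31 - 833.60 = -72.29
Trade balance (goods + services) = -446.21 + (-72.29) = -518.50
Net primary income = 120.23
Net secondary income = -32.92
Current account = -518.50 + 120.23 + (-32.92) = -431.19
Financial account = -(-431.19 + 54.35) = 376.84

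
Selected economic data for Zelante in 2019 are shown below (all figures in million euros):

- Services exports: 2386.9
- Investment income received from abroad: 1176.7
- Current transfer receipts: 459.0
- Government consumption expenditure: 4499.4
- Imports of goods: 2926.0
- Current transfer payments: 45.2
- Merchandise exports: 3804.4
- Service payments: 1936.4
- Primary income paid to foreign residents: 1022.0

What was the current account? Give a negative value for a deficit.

Goods balance = 3804.4 - 2926.0 = 878.4
Services balance = 2386.9 - 1936.4 = 450.5
Trade balance (goods + services) = 878.4 + 450.5 = 1328.9
Net primary income = 1176.7 - 1022.0 = 154.7
Net secondary income = 459.0 - 45.2 = 413.8
Current account = 1328.9 + 154.7 + 413.8 = 1897.4

1897.4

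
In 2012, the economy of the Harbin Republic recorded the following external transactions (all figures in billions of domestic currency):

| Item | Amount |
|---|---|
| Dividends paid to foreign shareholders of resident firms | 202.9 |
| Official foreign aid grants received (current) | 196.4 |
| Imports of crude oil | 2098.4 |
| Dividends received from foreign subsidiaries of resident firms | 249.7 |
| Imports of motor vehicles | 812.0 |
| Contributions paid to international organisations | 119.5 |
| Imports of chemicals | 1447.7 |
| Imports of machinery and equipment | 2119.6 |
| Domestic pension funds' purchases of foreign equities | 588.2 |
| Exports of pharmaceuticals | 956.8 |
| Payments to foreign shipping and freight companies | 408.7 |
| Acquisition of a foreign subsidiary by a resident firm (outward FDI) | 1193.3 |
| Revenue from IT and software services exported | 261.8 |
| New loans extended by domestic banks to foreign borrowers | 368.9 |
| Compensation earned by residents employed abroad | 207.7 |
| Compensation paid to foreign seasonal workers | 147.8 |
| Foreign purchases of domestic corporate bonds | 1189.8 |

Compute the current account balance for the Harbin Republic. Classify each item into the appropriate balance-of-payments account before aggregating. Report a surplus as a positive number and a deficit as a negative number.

-5484.2

Goods: -2119.6 + 956.8 - 1447.7 - 2098.4 - 812.0 = -5520.9
Services: -408.7 + 261.8 = -146.9
Primary income: 207.7 + 249.7 - 202.9 - 147.8 = 106.7
Secondary income: -119.5 + 196.4 = 76.9
Current account = (-5520.9) + (-146.9) + 106.7 + 76.9 = -5484.2
(Excluded from the current account — financial account: domestic pension funds' purchases of foreign equities 588.2, acquisition of a foreign subsidiary by a resident firm (outward FDI) 1193.3, new loans extended by domestic banks to foreign borrowers 368.9, foreign purchases of domestic corporate bonds 1189.8.)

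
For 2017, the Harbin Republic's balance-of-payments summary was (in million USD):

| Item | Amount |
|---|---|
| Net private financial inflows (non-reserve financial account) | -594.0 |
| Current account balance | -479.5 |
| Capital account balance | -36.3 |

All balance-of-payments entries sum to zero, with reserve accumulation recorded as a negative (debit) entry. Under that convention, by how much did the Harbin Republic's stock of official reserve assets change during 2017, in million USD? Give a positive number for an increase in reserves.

-1109.8

Official reserve transactions balance = -((-479.5) + (-36.3) + (-594.0)) = 1109.8
An accumulation of reserves is recorded as a debit (negative entry), so the change in the stock of reserves is the negative of that balance.
Change in official reserves = -(1109.8) = -1109.8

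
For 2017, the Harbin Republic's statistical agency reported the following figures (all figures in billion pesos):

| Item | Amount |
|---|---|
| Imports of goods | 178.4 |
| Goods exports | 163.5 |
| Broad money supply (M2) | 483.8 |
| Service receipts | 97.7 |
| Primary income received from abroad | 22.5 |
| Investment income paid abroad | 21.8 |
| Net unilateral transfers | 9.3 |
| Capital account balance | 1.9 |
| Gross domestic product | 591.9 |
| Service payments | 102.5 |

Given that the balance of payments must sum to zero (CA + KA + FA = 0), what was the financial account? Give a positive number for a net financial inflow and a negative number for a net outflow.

Goods balance = 163.5 - 178.4 = -14.9
Services balance = 97.7 - 102.5 = -4.8
Trade balance (goods + services) = -14.9 + (-4.8) = -19.7
Net primary income = 22.5 - 21.8 = 0.7
Net secondary income = 9.3
Current account = -19.7 + 0.7 + 9.3 = -9.7
Financial account = -(-9.7 + 1.9) = 7.8

7.8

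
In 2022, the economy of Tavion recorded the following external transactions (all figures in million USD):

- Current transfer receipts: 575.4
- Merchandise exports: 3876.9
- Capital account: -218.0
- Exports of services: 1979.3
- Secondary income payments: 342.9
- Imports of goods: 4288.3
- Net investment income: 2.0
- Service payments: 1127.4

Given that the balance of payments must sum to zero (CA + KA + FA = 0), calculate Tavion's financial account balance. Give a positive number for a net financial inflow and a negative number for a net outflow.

-457.0

Goods balance = 3876.9 - 4288.3 = -411.4
Services balance = 1979.3 - 1127.4 = 851.9
Trade balance (goods + services) = -411.4 + 851.9 = 440.5
Net primary income = 2.0
Net secondary income = 575.4 - 342.9 = 232.5
Current account = 440.5 + 2.0 + 232.5 = 675.0
Financial account = -(675.0 + (-218.0)) = -457.0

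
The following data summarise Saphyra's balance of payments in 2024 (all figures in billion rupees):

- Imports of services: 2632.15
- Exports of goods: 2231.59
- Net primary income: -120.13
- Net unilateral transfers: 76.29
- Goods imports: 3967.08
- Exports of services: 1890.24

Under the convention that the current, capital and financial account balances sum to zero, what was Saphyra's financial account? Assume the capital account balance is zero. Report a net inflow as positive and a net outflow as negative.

2521.24

Goods balance = 2231.59 - 3967.08 = -1735.49
Services balance = 1890.24 - 2632.15 = -741.91
Trade balance (goods + services) = -1735.49 + (-741.91) = -2477.40
Net primary income = -120.13
Net secondary income = 76.29
Current account = -2477.40 + (-120.13) + 76.29 = -2521.24
Financial account = -(-2521.24) = 2521.24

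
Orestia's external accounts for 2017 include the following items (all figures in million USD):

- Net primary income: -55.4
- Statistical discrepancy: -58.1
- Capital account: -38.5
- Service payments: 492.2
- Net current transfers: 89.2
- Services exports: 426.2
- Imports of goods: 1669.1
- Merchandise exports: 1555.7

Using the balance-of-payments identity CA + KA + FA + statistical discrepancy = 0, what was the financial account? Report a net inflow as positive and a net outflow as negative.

242.2

Goods balance = 1555.7 - 1669.1 = -113.4
Services balance = 426.2 - 492.2 = -66.0
Trade balance (goods + services) = -113.4 + (-66.0) = -179.4
Net primary income = -55.4
Net secondary income = 89.2
Current account = -179.4 + (-55.4) + 89.2 = -145.6
Financial account = -(-145.6 + (-38.5) + (-58.1)) = 242.2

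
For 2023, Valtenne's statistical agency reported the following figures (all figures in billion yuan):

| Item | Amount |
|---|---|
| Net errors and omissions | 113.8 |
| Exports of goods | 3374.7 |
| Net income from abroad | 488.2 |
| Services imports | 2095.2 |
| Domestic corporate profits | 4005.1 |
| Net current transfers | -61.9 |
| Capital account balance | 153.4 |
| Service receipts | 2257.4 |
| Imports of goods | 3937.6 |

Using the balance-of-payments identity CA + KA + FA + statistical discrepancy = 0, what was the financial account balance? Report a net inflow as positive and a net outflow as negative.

-292.8

Goods balance = 3374.7 - 3937.6 = -562.9
Services balance = 2257.4 - 2095.2 = 162.2
Trade balance (goods + services) = -562.9 + 162.2 = -400.7
Net primary income = 488.2
Net secondary income = -61.9
Current account = -400.7 + 488.2 + (-61.9) = 25.6
Financial account = -(25.6 + 153.4 + 113.8) = -292.8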